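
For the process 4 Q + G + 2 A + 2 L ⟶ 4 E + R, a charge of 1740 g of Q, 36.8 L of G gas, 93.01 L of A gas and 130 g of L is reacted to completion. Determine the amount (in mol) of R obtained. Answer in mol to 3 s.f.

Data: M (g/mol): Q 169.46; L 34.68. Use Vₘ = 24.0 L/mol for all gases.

n(Q) = 1740 / 169.46 = 10.27 mol
n(G) = 36.80 / 24.0 = 1.533 mol
n(A) = 93.01 / 24.0 = 3.875 mol
n(L) = 130.0 / 34.68 = 3.749 mol
n/ν → Q: 2.568, G: 1.533, A: 1.938, L: 1.875; G is limiting.
n(R) = (1/1) × 1.533 = 1.533 mol

1.53 mol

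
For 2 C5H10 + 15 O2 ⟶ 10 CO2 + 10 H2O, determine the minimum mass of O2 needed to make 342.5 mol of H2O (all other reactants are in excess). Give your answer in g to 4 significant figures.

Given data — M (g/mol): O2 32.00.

16440 g

n(H2O) = 342.5 mol
n(O2) = (15/10) × 342.5 = 513.8 mol
mass = 513.8 × 32.00 = 16440 g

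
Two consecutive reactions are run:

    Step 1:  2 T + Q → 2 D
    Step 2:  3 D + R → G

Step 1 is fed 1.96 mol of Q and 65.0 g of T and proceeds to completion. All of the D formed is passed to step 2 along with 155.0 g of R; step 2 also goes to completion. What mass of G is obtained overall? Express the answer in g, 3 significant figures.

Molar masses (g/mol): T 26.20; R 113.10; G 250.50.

Step 1:
n(Q) = 1.960 mol
n(T) = 65.00 / 26.20 = 2.481 mol
n/ν for Q = 1.960/1 = 1.960
n/ν for T = 2.481/2 = 1.241
Smallest n/ν is T → limiting reagent.
n(D) produced = (2/2) × 2.481 = 2.481 mol
Step 2:
n(D) available = 2.481 mol
n(R) = 155.0 / 113.10 = 1.370 mol
n/ν for D = 2.481/3 = 0.8270
n/ν for R = 1.370/1 = 1.370
Smallest n/ν is D → limiting reagent.
n(G) = (1/3) × 2.481 = 0.8270 mol
mass = 0.8270 × 250.50 = 207.2 g

207 g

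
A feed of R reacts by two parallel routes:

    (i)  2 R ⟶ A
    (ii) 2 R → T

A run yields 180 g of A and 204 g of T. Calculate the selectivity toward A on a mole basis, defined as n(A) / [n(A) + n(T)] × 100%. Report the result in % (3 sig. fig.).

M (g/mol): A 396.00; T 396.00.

n(A) = 180 / 396.00 = 0.4545 mol
n(T) = 204 / 396.00 = 0.5152 mol
selectivity = 0.4545/(0.4545+0.5152) × 100 = 46.87 %

46.9 %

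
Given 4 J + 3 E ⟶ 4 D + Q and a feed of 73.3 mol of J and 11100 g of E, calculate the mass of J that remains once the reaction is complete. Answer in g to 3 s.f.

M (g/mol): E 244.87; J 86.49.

1110 g

n(J) = 73.30 mol
n(E) = 11100 / 244.87 = 45.33 mol
n/ν → J: 18.33, E: 15.11; E is limiting.
J consumed = (4/3) × 45.33 = 60.44 mol
J remaining = 73.30 − 60.44 = 12.86 mol
mass = 12.86 × 86.49 = 1112 g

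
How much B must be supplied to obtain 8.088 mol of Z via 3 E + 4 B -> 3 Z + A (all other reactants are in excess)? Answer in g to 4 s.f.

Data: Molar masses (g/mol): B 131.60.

1419 g

n(Z) = 8.088 mol
n(B) = (4/3) × 8.088 = 10.78 mol
mass = 10.78 × 131.60 = 1419 g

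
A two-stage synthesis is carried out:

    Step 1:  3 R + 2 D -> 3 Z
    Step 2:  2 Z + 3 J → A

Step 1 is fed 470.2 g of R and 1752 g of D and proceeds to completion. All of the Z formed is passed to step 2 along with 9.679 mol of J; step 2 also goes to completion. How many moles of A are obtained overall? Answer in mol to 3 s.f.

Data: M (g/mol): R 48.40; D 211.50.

Step 1:
n(R) = 470.2 / 48.40 = 9.715 mol
n(D) = 1752 / 211.50 = 8.284 mol
n/ν for R = 9.715/3 = 3.238
n/ν for D = 8.284/2 = 4.142
Smallest n/ν is R → limiting reagent.
n(Z) produced = (3/3) × 9.715 = 9.715 mol
Step 2:
n(Z) available = 9.715 mol
n(J) = 9.679 mol
n/ν for Z = 9.715/2 = 4.858
n/ν for J = 9.679/3 = 3.226
Smallest n/ν is J → limiting reagent.
n(A) = (1/3) × 9.679 = 3.226 mol

3.23 mol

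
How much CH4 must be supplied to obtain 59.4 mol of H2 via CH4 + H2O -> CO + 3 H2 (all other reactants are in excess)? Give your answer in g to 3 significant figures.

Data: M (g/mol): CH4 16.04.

318 g

n(H2) = 59.40 mol
n(CH4) = (1/3) × 59.40 = 19.80 mol
mass = 19.80 × 16.04 = 317.6 g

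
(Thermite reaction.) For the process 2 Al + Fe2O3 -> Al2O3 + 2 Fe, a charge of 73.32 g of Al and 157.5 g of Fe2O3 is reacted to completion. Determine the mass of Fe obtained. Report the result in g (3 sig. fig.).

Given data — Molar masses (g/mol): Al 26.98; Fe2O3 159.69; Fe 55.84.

110 g

n(Al) = 73.32 / 26.98 = 2.718 mol
n(Fe2O3) = 157.5 / 159.69 = 0.9863 mol
n/ν for Al = 2.718/2 = 1.359
n/ν for Fe2O3 = 0.9863/1 = 0.9863
Smallest n/ν is Fe2O3 → limiting reagent.
n(Fe) = (2/1) × 0.9863 = 1.973 mol
mass = 1.973 × 55.84 = 110.2 g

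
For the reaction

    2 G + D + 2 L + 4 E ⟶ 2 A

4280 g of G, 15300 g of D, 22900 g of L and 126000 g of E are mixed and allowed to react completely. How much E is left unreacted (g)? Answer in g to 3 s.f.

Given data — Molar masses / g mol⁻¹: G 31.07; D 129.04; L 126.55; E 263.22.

53500 g

n(G) = 4280 / 31.07 = 137.8 mol
n(D) = 15300 / 129.04 = 118.6 mol
n(L) = 22900 / 126.55 = 181.0 mol
n(E) = 126000 / 263.22 = 478.7 mol
n/ν for G = 137.8/2 = 68.90
n/ν for D = 118.6/1 = 118.6
n/ν for L = 181.0/2 = 90.50
n/ν for E = 478.7/4 = 119.7
Smallest n/ν is G → limiting reagent.
E consumed = (4/2) × 137.8 = 275.6 mol
E remaining = 478.7 − 275.6 = 203.1 mol
mass = 203.1 × 263.22 = 53460 g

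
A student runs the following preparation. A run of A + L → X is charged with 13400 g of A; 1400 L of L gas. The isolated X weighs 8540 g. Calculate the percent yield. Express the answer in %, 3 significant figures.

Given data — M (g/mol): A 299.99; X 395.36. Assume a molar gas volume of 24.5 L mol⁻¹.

n(A) = 13400 / 299.99 = 44.67 mol
n(L) = 1400 / 24.5 = 57.14 mol
n/ν → A: 44.67, L: 57.14; A is limiting.
theoretical n(X) = (1/1) × 44.67 = 44.67 mol → 17660 g
% yield = 8540 / 17660 × 100 = 48.36 %

48.4 %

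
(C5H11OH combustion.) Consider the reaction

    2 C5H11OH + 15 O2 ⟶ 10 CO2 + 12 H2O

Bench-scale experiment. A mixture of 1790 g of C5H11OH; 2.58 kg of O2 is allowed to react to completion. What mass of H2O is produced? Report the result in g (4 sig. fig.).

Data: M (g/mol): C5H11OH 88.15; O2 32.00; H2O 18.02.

1162 g

n(C5H11OH) = 1790 / 88.15 = 20.31 mol
n(O2) = 2.580×1000 / 32.00 = 80.63 mol
n/ν → C5H11OH: 10.16, O2: 5.375; O2 is limiting.
n(H2O) = (12/15) × 80.63 = 64.50 mol
mass = 64.50 × 18.02 = 1162 g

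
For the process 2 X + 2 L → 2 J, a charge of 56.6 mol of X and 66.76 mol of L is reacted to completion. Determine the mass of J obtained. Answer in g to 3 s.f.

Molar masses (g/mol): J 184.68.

n(X) = 56.60 mol
n(L) = 66.76 mol
n/ν for X = 56.60/2 = 28.30
n/ν for L = 66.76/2 = 33.38
Smallest n/ν is X → limiting reagent.
n(J) = (2/2) × 56.60 = 56.60 mol
mass = 56.60 × 184.68 = 10450 g

10500 g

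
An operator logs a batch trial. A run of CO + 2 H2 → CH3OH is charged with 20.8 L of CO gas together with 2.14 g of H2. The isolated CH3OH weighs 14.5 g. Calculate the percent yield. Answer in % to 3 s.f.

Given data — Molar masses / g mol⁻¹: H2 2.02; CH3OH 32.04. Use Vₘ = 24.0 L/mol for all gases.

85.4 %

n(CO) = 20.80 / 24.0 = 0.8667 mol
n(H2) = 2.140 / 2.02 = 1.059 mol
n/ν for CO = 0.8667/1 = 0.8667
n/ν for H2 = 1.059/2 = 0.5295
Smallest n/ν is H2 → limiting reagent.
theoretical n(CH3OH) = (1/2) × 1.059 = 0.5295 mol → 16.97 g
% yield = 14.5 / 16.97 × 100 = 85.44 %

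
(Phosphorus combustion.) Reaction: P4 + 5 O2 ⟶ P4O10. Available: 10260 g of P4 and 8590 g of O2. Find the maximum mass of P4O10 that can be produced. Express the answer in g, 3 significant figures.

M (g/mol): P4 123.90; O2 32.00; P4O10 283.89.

n(P4) = 10260 / 123.90 = 82.81 mol
n(O2) = 8590 / 32.00 = 268.4 mol
n/ν for P4 = 82.81/1 = 82.81
n/ν for O2 = 268.4/5 = 53.68
Smallest n/ν is O2 → limiting reagent.
n(P4O10) = (1/5) × 268.4 = 53.68 mol
mass = 53.68 × 283.89 = 15240 g

15200 g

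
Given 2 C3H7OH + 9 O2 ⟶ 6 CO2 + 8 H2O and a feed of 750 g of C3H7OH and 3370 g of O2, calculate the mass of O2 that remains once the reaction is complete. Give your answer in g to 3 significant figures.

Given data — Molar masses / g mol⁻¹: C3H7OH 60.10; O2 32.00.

1570 g

n(C3H7OH) = 750.0 / 60.10 = 12.48 mol
n(O2) = 3370 / 32.00 = 105.3 mol
n/ν → C3H7OH: 6.240, O2: 11.70; C3H7OH is limiting.
O2 consumed = (9/2) × 12.48 = 56.16 mol
O2 remaining = 105.3 − 56.16 = 49.14 mol
mass = 49.14 × 32.00 = 1572 g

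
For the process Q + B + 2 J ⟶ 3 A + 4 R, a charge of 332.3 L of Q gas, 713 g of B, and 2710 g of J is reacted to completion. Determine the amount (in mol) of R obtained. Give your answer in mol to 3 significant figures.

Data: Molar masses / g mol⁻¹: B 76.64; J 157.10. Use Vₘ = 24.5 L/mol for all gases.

34.5 mol

n(Q) = 332.3 / 24.5 = 13.56 mol
n(B) = 713.0 / 76.64 = 9.303 mol
n(J) = 2710 / 157.10 = 17.25 mol
n/ν for Q = 13.56/1 = 13.56
n/ν for B = 9.303/1 = 9.303
n/ν for J = 17.25/2 = 8.625
Smallest n/ν is J → limiting reagent.
n(R) = (4/2) × 17.25 = 34.50 mol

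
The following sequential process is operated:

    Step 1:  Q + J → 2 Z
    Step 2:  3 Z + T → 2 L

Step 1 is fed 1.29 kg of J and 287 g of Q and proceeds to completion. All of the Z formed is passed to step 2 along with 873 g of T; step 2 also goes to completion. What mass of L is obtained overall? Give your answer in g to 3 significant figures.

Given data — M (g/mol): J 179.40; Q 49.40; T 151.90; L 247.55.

1920 g

Step 1:
n(J) = 1.290×1000 / 179.40 = 7.191 mol
n(Q) = 287.0 / 49.40 = 5.810 mol
n/ν for J = 7.191/1 = 7.191
n/ν for Q = 5.810/1 = 5.810
Smallest n/ν is Q → limiting reagent.
n(Z) produced = (2/1) × 5.810 = 11.62 mol
Step 2:
n(Z) available = 11.62 mol
n(T) = 873.0 / 151.90 = 5.747 mol
n/ν for Z = 11.62/3 = 3.873
n/ν for T = 5.747/1 = 5.747
Smallest n/ν is Z → limiting reagent.
n(L) = (2/3) × 11.62 = 7.747 mol
mass = 7.747 × 247.55 = 1918 g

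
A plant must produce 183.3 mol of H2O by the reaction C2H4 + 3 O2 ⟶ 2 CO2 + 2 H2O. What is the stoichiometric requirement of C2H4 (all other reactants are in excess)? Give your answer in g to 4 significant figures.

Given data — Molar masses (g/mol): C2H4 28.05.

2571 g

n(H2O) = 183.3 mol
n(C2H4) = (1/2) × 183.3 = 91.65 mol
mass = 91.65 × 28.05 = 2571 g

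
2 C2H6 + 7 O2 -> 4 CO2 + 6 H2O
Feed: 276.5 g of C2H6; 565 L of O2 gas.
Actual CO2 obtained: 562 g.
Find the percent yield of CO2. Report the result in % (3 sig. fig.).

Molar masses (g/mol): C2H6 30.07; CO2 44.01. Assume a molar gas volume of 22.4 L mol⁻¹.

n(C2H6) = 276.5 / 30.07 = 9.195 mol
n(O2) = 565.0 / 22.4 = 25.22 mol
n/ν for C2H6 = 9.195/2 = 4.598
n/ν for O2 = 25.22/7 = 3.603
Smallest n/ν is O2 → limiting reagent.
theoretical n(CO2) = (4/7) × 25.22 = 14.41 mol → 634.2 g
% yield = 562 / 634.2 × 100 = 88.62 %

88.6 %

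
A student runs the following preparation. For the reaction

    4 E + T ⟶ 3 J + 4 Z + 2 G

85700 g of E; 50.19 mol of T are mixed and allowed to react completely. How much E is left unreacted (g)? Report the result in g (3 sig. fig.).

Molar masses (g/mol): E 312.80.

22900 g

n(E) = 85700 / 312.80 = 274.0 mol
n(T) = 50.19 mol
n/ν → E: 68.50, T: 50.19; T is limiting.
E consumed = (4/1) × 50.19 = 200.8 mol
E remaining = 274.0 − 200.8 = 73.20 mol
mass = 73.20 × 312.80 = 22900 g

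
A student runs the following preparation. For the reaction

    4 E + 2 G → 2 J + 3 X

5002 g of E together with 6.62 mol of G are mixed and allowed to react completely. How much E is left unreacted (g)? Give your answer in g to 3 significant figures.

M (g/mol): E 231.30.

n(E) = 5002 / 231.30 = 21.63 mol
n(G) = 6.620 mol
n/ν → E: 5.408, G: 3.310; G is limiting.
E consumed = (4/2) × 6.620 = 13.24 mol
E remaining = 21.63 − 13.24 = 8.390 mol
mass = 8.390 × 231.30 = 1941 g

1940 g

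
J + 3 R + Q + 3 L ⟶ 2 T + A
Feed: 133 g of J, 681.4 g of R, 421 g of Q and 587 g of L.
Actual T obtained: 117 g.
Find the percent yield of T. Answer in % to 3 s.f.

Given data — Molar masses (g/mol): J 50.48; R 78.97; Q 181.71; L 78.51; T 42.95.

58.8 %

n(J) = 133.0 / 50.48 = 2.635 mol
n(R) = 681.4 / 78.97 = 8.629 mol
n(Q) = 421.0 / 181.71 = 2.317 mol
n(L) = 587.0 / 78.51 = 7.477 mol
n/ν → J: 2.635, R: 2.876, Q: 2.317, L: 2.492; Q is limiting.
theoretical n(T) = (2/1) × 2.317 = 4.634 mol → 199.0 g
% yield = 117 / 199.0 × 100 = 58.79 %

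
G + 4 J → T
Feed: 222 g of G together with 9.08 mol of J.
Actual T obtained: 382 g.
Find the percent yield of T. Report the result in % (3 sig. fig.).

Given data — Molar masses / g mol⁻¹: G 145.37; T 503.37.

49.7 %

n(G) = 222.0 / 145.37 = 1.527 mol
n(J) = 9.080 mol
n/ν → G: 1.527, J: 2.270; G is limiting.
theoretical n(T) = (1/1) × 1.527 = 1.527 mol → 768.6 g
% yield = 382 / 768.6 × 100 = 49.70 %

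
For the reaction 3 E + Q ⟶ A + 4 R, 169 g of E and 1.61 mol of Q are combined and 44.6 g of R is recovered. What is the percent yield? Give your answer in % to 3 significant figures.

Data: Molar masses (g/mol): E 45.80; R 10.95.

82.8 %

n(E) = 169.0 / 45.80 = 3.690 mol
n(Q) = 1.610 mol
n/ν for E = 3.690/3 = 1.230
n/ν for Q = 1.610/1 = 1.610
Smallest n/ν is E → limiting reagent.
theoretical n(R) = (4/3) × 3.690 = 4.920 mol → 53.87 g
% yield = 44.6 / 53.87 × 100 = 82.79 %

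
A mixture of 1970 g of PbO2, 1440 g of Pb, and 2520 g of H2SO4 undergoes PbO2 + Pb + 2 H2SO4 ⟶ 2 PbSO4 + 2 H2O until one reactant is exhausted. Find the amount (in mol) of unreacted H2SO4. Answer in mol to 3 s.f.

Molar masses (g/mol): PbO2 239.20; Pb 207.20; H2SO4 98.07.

11.8 mol

n(PbO2) = 1970 / 239.20 = 8.236 mol
n(Pb) = 1440 / 207.20 = 6.950 mol
n(H2SO4) = 2520 / 98.07 = 25.70 mol
n/ν for PbO2 = 8.236/1 = 8.236
n/ν for Pb = 6.950/1 = 6.950
n/ν for H2SO4 = 25.70/2 = 12.85
Smallest n/ν is Pb → limiting reagent.
H2SO4 consumed = (2/1) × 6.950 = 13.90 mol
H2SO4 remaining = 25.70 − 13.90 = 11.80 mol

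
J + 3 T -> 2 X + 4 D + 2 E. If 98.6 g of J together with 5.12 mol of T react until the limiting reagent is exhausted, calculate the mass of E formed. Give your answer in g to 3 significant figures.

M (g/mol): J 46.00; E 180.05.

n(J) = 98.60 / 46.00 = 2.143 mol
n(T) = 5.120 mol
n/ν for J = 2.143/1 = 2.143
n/ν for T = 5.120/3 = 1.707
Smallest n/ν is T → limiting reagent.
n(E) = (2/3) × 5.120 = 3.413 mol
mass = 3.413 × 180.05 = 614.5 g

615 g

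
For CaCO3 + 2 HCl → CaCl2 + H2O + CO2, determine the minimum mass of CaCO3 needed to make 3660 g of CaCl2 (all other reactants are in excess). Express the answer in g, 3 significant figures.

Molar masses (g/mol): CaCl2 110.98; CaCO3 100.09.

3300 g

n(CaCl2) = 3660 / 110.98 = 32.98 mol
n(CaCO3) = (1/1) × 32.98 = 32.98 mol
mass = 32.98 × 100.09 = 3301 g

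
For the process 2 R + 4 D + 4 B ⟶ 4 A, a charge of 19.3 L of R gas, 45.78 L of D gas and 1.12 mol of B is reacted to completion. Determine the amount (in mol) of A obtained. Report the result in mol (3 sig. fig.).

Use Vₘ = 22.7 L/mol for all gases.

1.12 mol

n(R) = 19.30 / 22.7 = 0.8502 mol
n(D) = 45.78 / 22.7 = 2.017 mol
n(B) = 1.120 mol
n/ν → R: 0.4251, D: 0.5043, B: 0.2800; B is limiting.
n(A) = (4/4) × 1.120 = 1.120 mol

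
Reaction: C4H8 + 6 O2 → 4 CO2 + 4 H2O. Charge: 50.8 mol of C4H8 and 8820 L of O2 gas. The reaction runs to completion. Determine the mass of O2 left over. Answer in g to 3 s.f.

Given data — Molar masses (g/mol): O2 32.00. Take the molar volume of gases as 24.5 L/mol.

n(C4H8) = 50.80 mol
n(O2) = 8820 / 24.5 = 360.0 mol
n/ν → C4H8: 50.80, O2: 60.00; C4H8 is limiting.
O2 consumed = (6/1) × 50.80 = 304.8 mol
O2 remaining = 360.0 − 304.8 = 55.20 mol
mass = 55.20 × 32.00 = 1766 g

1770 g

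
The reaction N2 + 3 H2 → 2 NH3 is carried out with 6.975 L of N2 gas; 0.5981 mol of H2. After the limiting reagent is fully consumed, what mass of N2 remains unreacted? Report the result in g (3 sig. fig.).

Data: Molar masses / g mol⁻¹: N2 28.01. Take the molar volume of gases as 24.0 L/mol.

n(N2) = 6.975 / 24.0 = 0.2906 mol
n(H2) = 0.5981 mol
n/ν → N2: 0.2906, H2: 0.1994; H2 is limiting.
N2 consumed = (1/3) × 0.5981 = 0.1994 mol
N2 remaining = 0.2906 − 0.1994 = 0.09120 mol
mass = 0.09120 × 28.01 = 2.555 g

2.56 g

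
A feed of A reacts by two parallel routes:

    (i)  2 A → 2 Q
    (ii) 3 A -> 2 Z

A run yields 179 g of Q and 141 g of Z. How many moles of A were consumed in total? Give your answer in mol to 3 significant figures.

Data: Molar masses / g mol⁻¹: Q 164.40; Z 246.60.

n(Q) = 179 / 164.40 = 1.089 mol
n(Z) = 141 / 246.60 = 0.5718 mol
n(A) via (i) = (2/2)×1.089 = 1.089 mol
n(A) via (ii) = (3/2)×0.5718 = 0.8577 mol
total n(A) = 1.089 + 0.8577 = 1.947 mol

1.95 mol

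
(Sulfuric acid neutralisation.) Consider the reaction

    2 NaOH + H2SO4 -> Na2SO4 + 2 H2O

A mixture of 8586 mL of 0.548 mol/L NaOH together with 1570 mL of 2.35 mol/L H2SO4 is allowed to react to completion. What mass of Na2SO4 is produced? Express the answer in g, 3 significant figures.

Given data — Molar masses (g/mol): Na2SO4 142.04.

n(NaOH) = 0.548 × 8586/1000 = 4.705 mol
n(H2SO4) = 2.35 × 1570/1000 = 3.690 mol
n/ν → NaOH: 2.353, H2SO4: 3.690; NaOH is limiting.
n(Na2SO4) = (1/2) × 4.705 = 2.353 mol
mass = 2.353 × 142.04 = 334.2 g

334 g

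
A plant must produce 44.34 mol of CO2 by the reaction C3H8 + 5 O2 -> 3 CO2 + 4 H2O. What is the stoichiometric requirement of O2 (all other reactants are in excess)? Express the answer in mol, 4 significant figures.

73.90 mol

n(CO2) = 44.34 mol
n(O2) = (5/3) × 44.34 = 73.90 mol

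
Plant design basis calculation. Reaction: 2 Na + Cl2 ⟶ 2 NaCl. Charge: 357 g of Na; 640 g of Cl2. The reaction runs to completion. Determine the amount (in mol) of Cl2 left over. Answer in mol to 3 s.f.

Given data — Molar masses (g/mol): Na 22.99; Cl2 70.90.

n(Na) = 357.0 / 22.99 = 15.53 mol
n(Cl2) = 640.0 / 70.90 = 9.027 mol
n/ν for Na = 15.53/2 = 7.765
n/ν for Cl2 = 9.027/1 = 9.027
Smallest n/ν is Na → limiting reagent.
Cl2 consumed = (1/2) × 15.53 = 7.765 mol
Cl2 remaining = 9.027 − 7.765 = 1.262 mol

1.26 mol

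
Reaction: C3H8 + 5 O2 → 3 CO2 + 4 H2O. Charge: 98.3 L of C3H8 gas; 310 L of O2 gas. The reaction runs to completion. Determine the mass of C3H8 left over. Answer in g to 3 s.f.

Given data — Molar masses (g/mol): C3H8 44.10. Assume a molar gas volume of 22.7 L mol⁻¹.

70.5 g

n(C3H8) = 98.30 / 22.7 = 4.330 mol
n(O2) = 310.0 / 22.7 = 13.66 mol
n/ν for C3H8 = 4.330/1 = 4.330
n/ν for O2 = 13.66/5 = 2.732
Smallest n/ν is O2 → limiting reagent.
C3H8 consumed = (1/5) × 13.66 = 2.732 mol
C3H8 remaining = 4.330 − 2.732 = 1.598 mol
mass = 1.598 × 44.10 = 70.47 g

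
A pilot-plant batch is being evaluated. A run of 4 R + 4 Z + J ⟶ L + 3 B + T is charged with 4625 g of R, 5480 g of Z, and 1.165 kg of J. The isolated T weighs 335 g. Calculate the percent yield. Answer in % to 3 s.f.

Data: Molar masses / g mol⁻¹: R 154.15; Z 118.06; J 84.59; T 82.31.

54.3 %

n(R) = 4625 / 154.15 = 30.00 mol
n(Z) = 5480 / 118.06 = 46.42 mol
n(J) = 1.165×1000 / 84.59 = 13.77 mol
n/ν for R = 30.00/4 = 7.500
n/ν for Z = 46.42/4 = 11.61
n/ν for J = 13.77/1 = 13.77
Smallest n/ν is R → limiting reagent.
theoretical n(T) = (1/4) × 30.00 = 7.500 mol → 617.3 g
% yield = 335 / 617.3 × 100 = 54.27 %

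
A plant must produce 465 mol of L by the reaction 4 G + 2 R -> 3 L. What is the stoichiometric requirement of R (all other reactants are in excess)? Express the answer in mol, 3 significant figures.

n(L) = 465.0 mol
n(R) = (2/3) × 465.0 = 310.0 mol

310 mol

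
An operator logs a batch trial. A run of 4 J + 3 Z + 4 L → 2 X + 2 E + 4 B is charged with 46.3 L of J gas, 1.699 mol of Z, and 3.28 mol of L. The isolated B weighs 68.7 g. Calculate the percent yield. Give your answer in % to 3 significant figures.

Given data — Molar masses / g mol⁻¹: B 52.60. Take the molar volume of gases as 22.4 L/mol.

n(J) = 46.30 / 22.4 = 2.067 mol
n(Z) = 1.699 mol
n(L) = 3.280 mol
n/ν → J: 0.5168, Z: 0.5663, L: 0.8200; J is limiting.
theoretical n(B) = (4/4) × 2.067 = 2.067 mol → 108.7 g
% yield = 68.7 / 108.7 × 100 = 63.20 %

63.2 %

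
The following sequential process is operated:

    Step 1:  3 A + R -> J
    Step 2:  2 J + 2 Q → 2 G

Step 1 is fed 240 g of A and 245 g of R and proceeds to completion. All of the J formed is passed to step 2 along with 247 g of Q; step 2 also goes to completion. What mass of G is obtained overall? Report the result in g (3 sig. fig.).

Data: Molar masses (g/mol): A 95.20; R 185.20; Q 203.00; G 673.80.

Step 1:
n(A) = 240.0 / 95.20 = 2.521 mol
n(R) = 245.0 / 185.20 = 1.323 mol
n/ν for A = 2.521/3 = 0.8403
n/ν for R = 1.323/1 = 1.323
Smallest n/ν is A → limiting reagent.
n(J) produced = (1/3) × 2.521 = 0.8403 mol
Step 2:
n(J) available = 0.8403 mol
n(Q) = 247.0 / 203.00 = 1.217 mol
n/ν for J = 0.8403/2 = 0.4202
n/ν for Q = 1.217/2 = 0.6085
Smallest n/ν is J → limiting reagent.
n(G) = (2/2) × 0.8403 = 0.8403 mol
mass = 0.8403 × 673.80 = 566.2 g

566 g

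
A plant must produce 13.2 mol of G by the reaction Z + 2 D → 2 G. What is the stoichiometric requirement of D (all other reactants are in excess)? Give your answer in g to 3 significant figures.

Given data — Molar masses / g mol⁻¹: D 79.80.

n(G) = 13.20 mol
n(D) = (2/2) × 13.20 = 13.20 mol
mass = 13.20 × 79.80 = 1053 g

1050 g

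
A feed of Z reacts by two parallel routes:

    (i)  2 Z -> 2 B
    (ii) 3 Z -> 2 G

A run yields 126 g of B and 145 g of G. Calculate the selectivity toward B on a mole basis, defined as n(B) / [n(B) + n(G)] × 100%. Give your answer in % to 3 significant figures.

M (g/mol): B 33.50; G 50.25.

n(B) = 126 / 33.50 = 3.761 mol
n(G) = 145 / 50.25 = 2.886 mol
selectivity = 3.761/(3.761+2.886) × 100 = 56.58 %

56.6 %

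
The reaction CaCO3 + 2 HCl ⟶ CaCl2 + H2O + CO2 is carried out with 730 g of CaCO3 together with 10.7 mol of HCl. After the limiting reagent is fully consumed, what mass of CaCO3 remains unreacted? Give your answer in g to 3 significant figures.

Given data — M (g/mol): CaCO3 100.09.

n(CaCO3) = 730.0 / 100.09 = 7.293 mol
n(HCl) = 10.70 mol
n/ν → CaCO3: 7.293, HCl: 5.350; HCl is limiting.
CaCO3 consumed = (1/2) × 10.70 = 5.350 mol
CaCO3 remaining = 7.293 − 5.350 = 1.943 mol
mass = 1.943 × 100.09 = 194.5 g

195 g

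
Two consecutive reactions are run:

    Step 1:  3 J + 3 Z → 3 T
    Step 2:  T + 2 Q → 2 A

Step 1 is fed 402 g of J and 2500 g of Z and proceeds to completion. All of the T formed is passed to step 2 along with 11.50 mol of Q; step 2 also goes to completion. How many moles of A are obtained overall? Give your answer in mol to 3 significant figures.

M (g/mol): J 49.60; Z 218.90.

Step 1:
n(J) = 402.0 / 49.60 = 8.105 mol
n(Z) = 2500 / 218.90 = 11.42 mol
n/ν for J = 8.105/3 = 2.702
n/ν for Z = 11.42/3 = 3.807
Smallest n/ν is J → limiting reagent.
n(T) produced = (3/3) × 8.105 = 8.105 mol
Step 2:
n(T) available = 8.105 mol
n(Q) = 11.50 mol
n/ν for T = 8.105/1 = 8.105
n/ν for Q = 11.50/2 = 5.750
Smallest n/ν is Q → limiting reagent.
n(A) = (2/2) × 11.50 = 11.50 mol

11.5 mol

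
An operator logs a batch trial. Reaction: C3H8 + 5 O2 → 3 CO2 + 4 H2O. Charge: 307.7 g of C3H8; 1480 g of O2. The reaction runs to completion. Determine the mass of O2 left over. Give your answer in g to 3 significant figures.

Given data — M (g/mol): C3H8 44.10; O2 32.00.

n(C3H8) = 307.7 / 44.10 = 6.977 mol
n(O2) = 1480 / 32.00 = 46.25 mol
n/ν for C3H8 = 6.977/1 = 6.977
n/ν for O2 = 46.25/5 = 9.250
Smallest n/ν is C3H8 → limiting reagent.
O2 consumed = (5/1) × 6.977 = 34.89 mol
O2 remaining = 46.25 − 34.89 = 11.36 mol
mass = 11.36 × 32.00 = 363.5 g

364 g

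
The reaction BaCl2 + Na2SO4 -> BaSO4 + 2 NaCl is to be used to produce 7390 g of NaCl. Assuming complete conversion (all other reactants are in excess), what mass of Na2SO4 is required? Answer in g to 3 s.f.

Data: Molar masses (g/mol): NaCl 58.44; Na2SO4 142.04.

8980 g

n(NaCl) = 7390 / 58.44 = 126.5 mol
n(Na2SO4) = (1/2) × 126.5 = 63.25 mol
mass = 63.25 × 142.04 = 8984 g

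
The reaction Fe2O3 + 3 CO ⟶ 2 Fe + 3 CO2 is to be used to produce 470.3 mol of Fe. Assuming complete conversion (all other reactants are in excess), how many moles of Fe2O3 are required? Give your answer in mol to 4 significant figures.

n(Fe) = 470.3 mol
n(Fe2O3) = (1/2) × 470.3 = 235.2 mol

235.2 mol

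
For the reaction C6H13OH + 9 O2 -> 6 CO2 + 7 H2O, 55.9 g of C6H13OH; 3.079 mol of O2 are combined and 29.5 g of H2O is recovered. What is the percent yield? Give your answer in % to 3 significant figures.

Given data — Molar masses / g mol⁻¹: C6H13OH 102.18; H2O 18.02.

68.4 %

n(C6H13OH) = 55.90 / 102.18 = 0.5471 mol
n(O2) = 3.079 mol
n/ν for C6H13OH = 0.5471/1 = 0.5471
n/ν for O2 = 3.079/9 = 0.3421
Smallest n/ν is O2 → limiting reagent.
theoretical n(H2O) = (7/9) × 3.079 = 2.395 mol → 43.16 g
% yield = 29.5 / 43.16 × 100 = 68.35 %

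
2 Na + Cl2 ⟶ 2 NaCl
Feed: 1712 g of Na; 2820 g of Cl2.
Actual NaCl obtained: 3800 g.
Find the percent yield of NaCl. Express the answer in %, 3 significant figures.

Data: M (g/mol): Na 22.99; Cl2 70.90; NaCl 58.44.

87.3 %

n(Na) = 1712 / 22.99 = 74.47 mol
n(Cl2) = 2820 / 70.90 = 39.77 mol
n/ν for Na = 74.47/2 = 37.24
n/ν for Cl2 = 39.77/1 = 39.77
Smallest n/ν is Na → limiting reagent.
theoretical n(NaCl) = (2/2) × 74.47 = 74.47 mol → 4352 g
% yield = 3800 / 4352 × 100 = 87.32 %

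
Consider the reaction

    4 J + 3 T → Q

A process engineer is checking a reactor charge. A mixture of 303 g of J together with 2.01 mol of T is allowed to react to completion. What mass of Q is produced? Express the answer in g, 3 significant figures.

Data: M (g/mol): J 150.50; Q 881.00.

443 g

n(J) = 303.0 / 150.50 = 2.013 mol
n(T) = 2.010 mol
n/ν → J: 0.5033, T: 0.6700; J is limiting.
n(Q) = (1/4) × 2.013 = 0.5033 mol
mass = 0.5033 × 881.00 = 443.4 g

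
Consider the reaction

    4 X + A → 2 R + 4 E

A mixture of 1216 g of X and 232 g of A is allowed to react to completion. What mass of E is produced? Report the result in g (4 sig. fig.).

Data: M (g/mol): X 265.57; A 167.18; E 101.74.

n(X) = 1216 / 265.57 = 4.579 mol
n(A) = 232.0 / 167.18 = 1.388 mol
n/ν → X: 1.145, A: 1.388; X is limiting.
n(E) = (4/4) × 4.579 = 4.579 mol
mass = 4.579 × 101.74 = 465.9 g

465.9 g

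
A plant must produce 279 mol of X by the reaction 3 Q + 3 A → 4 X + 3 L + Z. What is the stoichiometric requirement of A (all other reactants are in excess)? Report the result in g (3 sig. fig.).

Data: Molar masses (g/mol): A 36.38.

7610 g

n(X) = 279.0 mol
n(A) = (3/4) × 279.0 = 209.3 mol
mass = 209.3 × 36.38 = 7614 g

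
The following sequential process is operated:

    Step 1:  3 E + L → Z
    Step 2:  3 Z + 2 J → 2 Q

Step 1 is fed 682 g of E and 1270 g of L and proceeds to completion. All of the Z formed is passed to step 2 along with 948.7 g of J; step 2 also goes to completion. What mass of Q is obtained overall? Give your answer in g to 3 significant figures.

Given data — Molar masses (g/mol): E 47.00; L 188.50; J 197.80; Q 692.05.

Step 1:
n(E) = 682.0 / 47.00 = 14.51 mol
n(L) = 1270 / 188.50 = 6.737 mol
n/ν for E = 14.51/3 = 4.837
n/ν for L = 6.737/1 = 6.737
Smallest n/ν is E → limiting reagent.
n(Z) produced = (1/3) × 14.51 = 4.837 mol
Step 2:
n(Z) available = 4.837 mol
n(J) = 948.7 / 197.80 = 4.796 mol
n/ν for Z = 4.837/3 = 1.612
n/ν for J = 4.796/2 = 2.398
Smallest n/ν is Z → limiting reagent.
n(Q) = (2/3) × 4.837 = 3.225 mol
mass = 3.225 × 692.05 = 2232 g

2230 g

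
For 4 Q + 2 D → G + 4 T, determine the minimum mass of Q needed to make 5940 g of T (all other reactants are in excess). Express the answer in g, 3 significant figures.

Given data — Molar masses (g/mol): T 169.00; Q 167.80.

n(T) = 5940 / 169.00 = 35.15 mol
n(Q) = (4/4) × 35.15 = 35.15 mol
mass = 35.15 × 167.80 = 5898 g

5900 g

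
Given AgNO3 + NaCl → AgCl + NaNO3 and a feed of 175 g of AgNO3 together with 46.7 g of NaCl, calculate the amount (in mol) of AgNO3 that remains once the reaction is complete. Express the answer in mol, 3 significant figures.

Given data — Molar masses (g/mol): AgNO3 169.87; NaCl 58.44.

n(AgNO3) = 175.0 / 169.87 = 1.030 mol
n(NaCl) = 46.70 / 58.44 = 0.7991 mol
n/ν for AgNO3 = 1.030/1 = 1.030
n/ν for NaCl = 0.7991/1 = 0.7991
Smallest n/ν is NaCl → limiting reagent.
AgNO3 consumed = (1/1) × 0.7991 = 0.7991 mol
AgNO3 remaining = 1.030 − 0.7991 = 0.2309 mol

0.231 mol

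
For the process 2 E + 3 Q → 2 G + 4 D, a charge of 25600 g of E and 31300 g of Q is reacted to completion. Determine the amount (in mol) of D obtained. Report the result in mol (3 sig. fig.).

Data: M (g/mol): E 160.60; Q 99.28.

n(E) = 25600 / 160.60 = 159.4 mol
n(Q) = 31300 / 99.28 = 315.3 mol
n/ν for E = 159.4/2 = 79.70
n/ν for Q = 315.3/3 = 105.1
Smallest n/ν is E → limiting reagent.
n(D) = (4/2) × 159.4 = 318.8 mol

319 mol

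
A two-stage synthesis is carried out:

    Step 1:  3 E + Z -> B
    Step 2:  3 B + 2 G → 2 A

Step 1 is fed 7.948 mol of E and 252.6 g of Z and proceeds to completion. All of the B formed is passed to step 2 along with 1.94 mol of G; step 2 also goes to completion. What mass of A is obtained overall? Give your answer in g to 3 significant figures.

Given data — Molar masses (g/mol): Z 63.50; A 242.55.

428 g

Step 1:
n(E) = 7.948 mol
n(Z) = 252.6 / 63.50 = 3.978 mol
n/ν for E = 7.948/3 = 2.649
n/ν for Z = 3.978/1 = 3.978
Smallest n/ν is E → limiting reagent.
n(B) produced = (1/3) × 7.948 = 2.649 mol
Step 2:
n(B) available = 2.649 mol
n(G) = 1.940 mol
n/ν for B = 2.649/3 = 0.8830
n/ν for G = 1.940/2 = 0.9700
Smallest n/ν is B → limiting reagent.
n(A) = (2/3) × 2.649 = 1.766 mol
mass = 1.766 × 242.55 = 428.3 g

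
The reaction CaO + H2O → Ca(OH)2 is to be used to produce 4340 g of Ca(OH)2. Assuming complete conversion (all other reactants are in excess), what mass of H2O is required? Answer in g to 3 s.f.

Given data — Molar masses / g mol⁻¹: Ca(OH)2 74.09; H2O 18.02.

1060 g

n(Ca(OH)2) = 4340 / 74.09 = 58.58 mol
n(H2O) = (1/1) × 58.58 = 58.58 mol
mass = 58.58 × 18.02 = 1056 g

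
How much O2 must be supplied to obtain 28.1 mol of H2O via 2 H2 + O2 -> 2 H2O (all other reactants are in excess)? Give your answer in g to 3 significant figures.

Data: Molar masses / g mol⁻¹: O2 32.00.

n(H2O) = 28.10 mol
n(O2) = (1/2) × 28.10 = 14.05 mol
mass = 14.05 × 32.00 = 449.6 g

450 g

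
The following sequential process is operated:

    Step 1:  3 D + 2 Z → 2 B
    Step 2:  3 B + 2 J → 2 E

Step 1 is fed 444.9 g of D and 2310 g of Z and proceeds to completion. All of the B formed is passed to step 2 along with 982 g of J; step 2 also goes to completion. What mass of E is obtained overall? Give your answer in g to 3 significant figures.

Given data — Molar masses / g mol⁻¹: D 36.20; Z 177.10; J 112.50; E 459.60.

Step 1:
n(D) = 444.9 / 36.20 = 12.29 mol
n(Z) = 2310 / 177.10 = 13.04 mol
n/ν for D = 12.29/3 = 4.097
n/ν for Z = 13.04/2 = 6.520
Smallest n/ν is D → limiting reagent.
n(B) produced = (2/3) × 12.29 = 8.193 mol
Step 2:
n(B) available = 8.193 mol
n(J) = 982.0 / 112.50 = 8.729 mol
n/ν for B = 8.193/3 = 2.731
n/ν for J = 8.729/2 = 4.365
Smallest n/ν is B → limiting reagent.
n(E) = (2/3) × 8.193 = 5.462 mol
mass = 5.462 × 459.60 = 2510 g

2510 g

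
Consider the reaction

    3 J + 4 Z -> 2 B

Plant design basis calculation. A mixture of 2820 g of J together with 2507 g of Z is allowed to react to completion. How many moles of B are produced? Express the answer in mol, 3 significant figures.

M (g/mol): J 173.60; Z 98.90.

n(J) = 2820 / 173.60 = 16.24 mol
n(Z) = 2507 / 98.90 = 25.35 mol
n/ν for J = 16.24/3 = 5.413
n/ν for Z = 25.35/4 = 6.338
Smallest n/ν is J → limiting reagent.
n(B) = (2/3) × 16.24 = 10.83 mol

10.8 mol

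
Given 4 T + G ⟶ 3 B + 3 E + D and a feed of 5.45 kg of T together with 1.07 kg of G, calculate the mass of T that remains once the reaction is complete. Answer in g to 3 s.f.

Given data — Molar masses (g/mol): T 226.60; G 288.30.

n(T) = 5.450×1000 / 226.60 = 24.05 mol
n(G) = 1.070×1000 / 288.30 = 3.711 mol
n/ν → T: 6.013, G: 3.711; G is limiting.
T consumed = (4/1) × 3.711 = 14.84 mol
T remaining = 24.05 − 14.84 = 9.210 mol
mass = 9.210 × 226.60 = 2087 g

2090 g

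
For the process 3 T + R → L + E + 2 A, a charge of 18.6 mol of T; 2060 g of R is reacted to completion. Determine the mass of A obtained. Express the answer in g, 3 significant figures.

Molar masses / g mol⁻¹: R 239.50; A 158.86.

n(T) = 18.60 mol
n(R) = 2060 / 239.50 = 8.601 mol
n/ν for T = 18.60/3 = 6.200
n/ν for R = 8.601/1 = 8.601
Smallest n/ν is T → limiting reagent.
n(A) = (2/3) × 18.60 = 12.40 mol
mass = 12.40 × 158.86 = 1970 g

1970 g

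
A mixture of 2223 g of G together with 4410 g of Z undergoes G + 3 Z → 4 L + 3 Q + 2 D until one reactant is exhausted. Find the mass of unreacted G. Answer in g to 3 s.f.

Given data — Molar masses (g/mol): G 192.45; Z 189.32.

n(G) = 2223 / 192.45 = 11.55 mol
n(Z) = 4410 / 189.32 = 23.29 mol
n/ν for G = 11.55/1 = 11.55
n/ν for Z = 23.29/3 = 7.763
Smallest n/ν is Z → limiting reagent.
G consumed = (1/3) × 23.29 = 7.763 mol
G remaining = 11.55 − 7.763 = 3.787 mol
mass = 3.787 × 192.45 = 728.8 g

729 g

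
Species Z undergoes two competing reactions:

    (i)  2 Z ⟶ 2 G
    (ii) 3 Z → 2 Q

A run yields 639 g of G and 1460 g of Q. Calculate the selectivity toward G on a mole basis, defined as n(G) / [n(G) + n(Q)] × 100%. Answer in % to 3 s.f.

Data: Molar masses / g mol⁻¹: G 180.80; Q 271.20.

39.6 %

n(G) = 639 / 180.80 = 3.534 mol
n(Q) = 1460 / 271.20 = 5.383 mol
selectivity = 3.534/(3.534+5.383) × 100 = 39.63 %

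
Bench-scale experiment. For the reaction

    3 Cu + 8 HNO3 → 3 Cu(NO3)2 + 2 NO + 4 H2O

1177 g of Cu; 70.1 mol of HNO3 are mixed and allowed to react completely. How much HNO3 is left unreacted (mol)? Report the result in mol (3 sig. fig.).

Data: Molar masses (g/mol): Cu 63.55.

20.7 mol

n(Cu) = 1177 / 63.55 = 18.52 mol
n(HNO3) = 70.10 mol
n/ν for Cu = 18.52/3 = 6.173
n/ν for HNO3 = 70.10/8 = 8.763
Smallest n/ν is Cu → limiting reagent.
HNO3 consumed = (8/3) × 18.52 = 49.39 mol
HNO3 remaining = 70.10 − 49.39 = 20.71 mol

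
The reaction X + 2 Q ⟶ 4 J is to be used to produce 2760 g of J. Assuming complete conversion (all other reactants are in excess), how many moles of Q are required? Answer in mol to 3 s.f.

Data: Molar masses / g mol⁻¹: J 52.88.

26.1 mol

n(J) = 2760 / 52.88 = 52.19 mol
n(Q) = (2/4) × 52.19 = 26.10 mol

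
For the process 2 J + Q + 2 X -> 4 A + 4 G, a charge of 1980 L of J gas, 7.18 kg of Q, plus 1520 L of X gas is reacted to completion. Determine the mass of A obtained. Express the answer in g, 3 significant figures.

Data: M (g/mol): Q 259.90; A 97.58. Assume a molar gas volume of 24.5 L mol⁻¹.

10800 g

n(J) = 1980 / 24.5 = 80.82 mol
n(Q) = 7.180×1000 / 259.90 = 27.63 mol
n(X) = 1520 / 24.5 = 62.04 mol
n/ν for J = 80.82/2 = 40.41
n/ν for Q = 27.63/1 = 27.63
n/ν for X = 62.04/2 = 31.02
Smallest n/ν is Q → limiting reagent.
n(A) = (4/1) × 27.63 = 110.5 mol
mass = 110.5 × 97.58 = 10780 g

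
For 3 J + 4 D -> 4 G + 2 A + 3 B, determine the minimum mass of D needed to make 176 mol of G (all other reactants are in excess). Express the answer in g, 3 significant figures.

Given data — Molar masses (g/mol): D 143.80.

25300 g

n(G) = 176.0 mol
n(D) = (4/4) × 176.0 = 176.0 mol
mass = 176.0 × 143.80 = 25310 g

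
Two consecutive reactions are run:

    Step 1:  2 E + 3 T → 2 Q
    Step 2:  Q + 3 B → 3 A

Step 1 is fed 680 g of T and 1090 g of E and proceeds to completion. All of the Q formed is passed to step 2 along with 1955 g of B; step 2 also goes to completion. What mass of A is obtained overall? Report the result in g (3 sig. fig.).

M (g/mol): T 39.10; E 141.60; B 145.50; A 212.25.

2850 g

Step 1:
n(T) = 680.0 / 39.10 = 17.39 mol
n(E) = 1090 / 141.60 = 7.698 mol
n/ν for T = 17.39/3 = 5.797
n/ν for E = 7.698/2 = 3.849
Smallest n/ν is E → limiting reagent.
n(Q) produced = (2/2) × 7.698 = 7.698 mol
Step 2:
n(Q) available = 7.698 mol
n(B) = 1955 / 145.50 = 13.44 mol
n/ν for Q = 7.698/1 = 7.698
n/ν for B = 13.44/3 = 4.480
Smallest n/ν is B → limiting reagent.
n(A) = (3/3) × 13.44 = 13.44 mol
mass = 13.44 × 212.25 = 2853 g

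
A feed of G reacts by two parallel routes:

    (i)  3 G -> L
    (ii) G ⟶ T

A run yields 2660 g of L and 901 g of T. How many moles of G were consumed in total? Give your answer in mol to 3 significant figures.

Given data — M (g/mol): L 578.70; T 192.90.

n(L) = 2660 / 578.70 = 4.597 mol
n(T) = 901 / 192.90 = 4.671 mol
n(G) via (i) = (3/1)×4.597 = 13.79 mol
n(G) via (ii) = (1/1)×4.671 = 4.671 mol
total n(G) = 13.79 + 4.671 = 18.46 mol

18.5 mol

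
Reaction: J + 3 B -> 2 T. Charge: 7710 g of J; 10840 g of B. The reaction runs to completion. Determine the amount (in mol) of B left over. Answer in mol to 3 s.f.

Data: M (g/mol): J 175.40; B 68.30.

26.8 mol

n(J) = 7710 / 175.40 = 43.96 mol
n(B) = 10840 / 68.30 = 158.7 mol
n/ν → J: 43.96, B: 52.90; J is limiting.
B consumed = (3/1) × 43.96 = 131.9 mol
B remaining = 158.7 − 131.9 = 26.80 mol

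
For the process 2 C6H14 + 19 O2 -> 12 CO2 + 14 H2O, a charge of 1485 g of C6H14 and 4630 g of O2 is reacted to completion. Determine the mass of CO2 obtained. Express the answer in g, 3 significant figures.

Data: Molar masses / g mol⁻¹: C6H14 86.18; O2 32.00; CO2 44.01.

n(C6H14) = 1485 / 86.18 = 17.23 mol
n(O2) = 4630 / 32.00 = 144.7 mol
n/ν for C6H14 = 17.23/2 = 8.615
n/ν for O2 = 144.7/19 = 7.616
Smallest n/ν is O2 → limiting reagent.
n(CO2) = (12/19) × 144.7 = 91.39 mol
mass = 91.39 × 44.01 = 4022 g

4020 g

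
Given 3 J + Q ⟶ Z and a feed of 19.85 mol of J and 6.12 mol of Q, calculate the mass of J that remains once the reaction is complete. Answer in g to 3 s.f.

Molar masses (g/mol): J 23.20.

34.6 g

n(J) = 19.85 mol
n(Q) = 6.120 mol
n/ν for J = 19.85/3 = 6.617
n/ν for Q = 6.120/1 = 6.120
Smallest n/ν is Q → limiting reagent.
J consumed = (3/1) × 6.120 = 18.36 mol
J remaining = 19.85 − 18.36 = 1.490 mol
mass = 1.490 × 23.20 = 34.57 g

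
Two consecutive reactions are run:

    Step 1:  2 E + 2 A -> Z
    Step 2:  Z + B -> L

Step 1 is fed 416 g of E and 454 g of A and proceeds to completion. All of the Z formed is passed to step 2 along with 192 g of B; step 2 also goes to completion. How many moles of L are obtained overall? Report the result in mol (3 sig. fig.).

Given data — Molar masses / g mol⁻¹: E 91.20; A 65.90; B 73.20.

Step 1:
n(E) = 416.0 / 91.20 = 4.561 mol
n(A) = 454.0 / 65.90 = 6.889 mol
n/ν for E = 4.561/2 = 2.281
n/ν for A = 6.889/2 = 3.445
Smallest n/ν is E → limiting reagent.
n(Z) produced = (1/2) × 4.561 = 2.281 mol
Step 2:
n(Z) available = 2.281 mol
n(B) = 192.0 / 73.20 = 2.623 mol
n/ν for Z = 2.281/1 = 2.281
n/ν for B = 2.623/1 = 2.623
Smallest n/ν is Z → limiting reagent.
n(L) = (1/1) × 2.281 = 2.281 mol

2.28 mol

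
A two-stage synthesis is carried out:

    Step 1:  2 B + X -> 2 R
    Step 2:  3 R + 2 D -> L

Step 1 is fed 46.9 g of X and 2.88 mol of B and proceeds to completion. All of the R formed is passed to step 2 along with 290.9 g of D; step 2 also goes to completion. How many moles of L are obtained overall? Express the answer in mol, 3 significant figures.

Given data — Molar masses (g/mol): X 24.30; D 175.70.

Step 1:
n(X) = 46.90 / 24.30 = 1.930 mol
n(B) = 2.880 mol
n/ν → X: 1.930, B: 1.440; B is limiting.
n(R) produced = (2/2) × 2.880 = 2.880 mol
Step 2:
n(R) available = 2.880 mol
n(D) = 290.9 / 175.70 = 1.656 mol
n/ν → R: 0.9600, D: 0.8280; D is limiting.
n(L) = (1/2) × 1.656 = 0.8280 mol

0.828 mol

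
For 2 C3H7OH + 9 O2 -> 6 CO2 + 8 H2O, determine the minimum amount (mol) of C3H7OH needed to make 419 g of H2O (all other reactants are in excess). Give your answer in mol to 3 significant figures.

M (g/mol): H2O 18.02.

5.81 mol

n(H2O) = 419 / 18.02 = 23.25 mol
n(C3H7OH) = (2/8) × 23.25 = 5.813 mol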